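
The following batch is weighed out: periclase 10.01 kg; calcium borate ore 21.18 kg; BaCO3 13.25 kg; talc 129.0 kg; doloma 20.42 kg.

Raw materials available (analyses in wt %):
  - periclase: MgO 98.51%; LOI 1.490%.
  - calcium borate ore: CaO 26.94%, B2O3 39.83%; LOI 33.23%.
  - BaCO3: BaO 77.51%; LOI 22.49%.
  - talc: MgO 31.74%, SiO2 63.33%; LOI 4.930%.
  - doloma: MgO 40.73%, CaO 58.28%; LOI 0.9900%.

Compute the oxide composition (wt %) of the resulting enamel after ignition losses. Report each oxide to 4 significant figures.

In-progress results are printed (rounded to four significant digits) on the page. The whole derivation runs at full precision from start to finish — a single rounding produces each reported number. The derived quantities, including net glass mass, yield, ignition loss, five oxide percentages, totals, are carried from the weighed amounts for 177.1 kg of glass in exact precision as set out in problem or answer.
Delivered oxide masses:
  MgO: 10.01·0.9851 + 129.0·0.3174 + 20.42·0.4073 = 59.12 kg
  SiO2: 129.0·0.6333 = 81.70 kg
  CaO: 21.18·0.2694 + 20.42·0.5828 = 17.61 kg
  B2O3: 21.18·0.3983 = 8.436 kg
  BaO: 13.25·0.7751 = 10.27 kg
LOI: 10.01·0.01490 + 21.18·0.3323 + 13.25·0.2249 + 129.0·0.04930 + 20.42·0.009900 = 16.73 kg
batch − LOI leaves glass = 193.9 − 16.73 = 177.1 kg (consistent with Σ oxide mass)
each wt % is 100 × oxide ÷ glass

Glass mass = 177.1 kg (batch 193.9 − LOI 16.73).
Composition: MgO 33.38%, SiO2 46.12%, CaO 9.940%, B2O3 4.763%, BaO 5.798%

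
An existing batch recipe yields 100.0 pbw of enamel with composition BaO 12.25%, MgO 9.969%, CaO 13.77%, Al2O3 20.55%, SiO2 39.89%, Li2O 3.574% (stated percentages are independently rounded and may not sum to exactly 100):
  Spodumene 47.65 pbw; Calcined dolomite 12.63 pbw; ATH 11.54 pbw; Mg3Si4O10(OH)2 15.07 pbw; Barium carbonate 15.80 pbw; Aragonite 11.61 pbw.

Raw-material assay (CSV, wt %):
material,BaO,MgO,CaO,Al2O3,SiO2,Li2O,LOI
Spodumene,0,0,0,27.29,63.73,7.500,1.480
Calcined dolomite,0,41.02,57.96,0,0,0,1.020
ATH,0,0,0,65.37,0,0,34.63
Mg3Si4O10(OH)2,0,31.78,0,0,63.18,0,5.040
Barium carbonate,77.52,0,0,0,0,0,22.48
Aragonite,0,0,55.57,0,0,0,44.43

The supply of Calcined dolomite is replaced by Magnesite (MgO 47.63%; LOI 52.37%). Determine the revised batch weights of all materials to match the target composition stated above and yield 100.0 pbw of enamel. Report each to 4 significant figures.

Revised batch per 100.0 pbw enamel:
  Spodumene: 47.65 pbw
  Magnesite: 10.88 pbw
  ATH: 11.54 pbw
  Mg3Si4O10(OH)2: 15.07 pbw
  Barium carbonate: 15.80 pbw
  Aragonite: 24.78 pbw
Total batch = 125.7 pbw; LOI loss = 25.72 pbw

All arithmetic runs at full float precision in all steps — mid-chain values are shown rounded to four significant digits alongside each step. Every reported value is rounded exactly once. Derived quantities are recomputed from the weighed amounts on 100.0 pbw of glass at full float precision (the six compositions, net glass mass, yield, totals, LOI) as given in the problem or the answer.
Target masses of each oxide per 100.0 pbw enamel:
  BaO: 12.25% × 100.0 = 12.25 pbw
  MgO: 9.969% × 100.0 = 9.969 pbw
  CaO: 13.77% × 100.0 = 13.77 pbw
  Al2O3: 20.55% × 100.0 = 20.55 pbw
  SiO2: 39.89% × 100.0 = 39.89 pbw
  Li2O: 3.574% × 100.0 = 3.574 pbw
Balance tally, oxide-wise, with the batch weights as given, for the quoted basis mass (oxide sums agree with the targets once rounding is allowed for):
  BaO: 15.80·0.7752 = 12.25 pbw (target 12.25 pbw)
  MgO: 10.88·0.4763 + 15.07·0.3178 = 9.971 pbw (target 9.969 pbw)
  CaO: 24.78·0.5557 = 13.77 pbw (target 13.77 pbw)
  Al2O3: 47.65·0.2729 + 11.54·0.6537 = 20.55 pbw (target 20.55 pbw)
  SiO2: 47.65·0.6373 + 15.07·0.6318 = 39.89 pbw (target 39.89 pbw)
  Li2O: 47.65·0.07500 = 3.574 pbw (target 3.574 pbw)
Auditing the glass mass value: Σ batch − LOI loss = 100.0 pbw (oxide target masses add up to 100.0 pbw; with the basis standing at 100.0 pbw — rounding explains the deltas).
Batch grand total — Σ batch = 125.7 pbw; LOI loss = Σ batch·LOI = 25.72 pbw; the yield ratio, glass ÷ batch: 79.54%.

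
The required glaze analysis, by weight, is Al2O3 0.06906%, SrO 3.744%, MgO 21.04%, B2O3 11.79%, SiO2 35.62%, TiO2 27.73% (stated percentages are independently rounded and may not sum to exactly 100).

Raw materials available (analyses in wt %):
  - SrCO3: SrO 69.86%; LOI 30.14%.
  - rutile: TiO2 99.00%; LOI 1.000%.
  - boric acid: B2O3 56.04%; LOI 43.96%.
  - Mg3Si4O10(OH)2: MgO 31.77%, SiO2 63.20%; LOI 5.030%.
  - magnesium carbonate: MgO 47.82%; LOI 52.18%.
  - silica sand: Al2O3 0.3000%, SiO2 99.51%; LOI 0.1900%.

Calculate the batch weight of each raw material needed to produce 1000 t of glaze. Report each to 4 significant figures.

Batch per 1000 t glaze:
  SrCO3: 53.59 t
  rutile: 280.1 t
  boric acid: 210.4 t
  Mg3Si4O10(OH)2: 201.2 t
  magnesium carbonate: 306.3 t
  silica sand: 230.2 t
Total batch = 1282 t; LOI loss = 281.8 t; yield = 78.01%

Intermediates appear, rounded to 4 significant figures, as written. All internal work holds full float precision in every operation; a single rounding produces each reported figure; the derived quantities (ignition loss, six oxide percentages, totals, net glass mass, the yield) are recomputed in exact precision from the weighed amounts on 1000 t of glass, as set out in problem or answer.
Oxide mass targets, per 1000 t glaze:
  Al2O3: 0.06906% × 1000 = 0.6906 t
  SrO: 3.744% × 1000 = 37.44 t
  MgO: 21.04% × 1000 = 210.4 t
  B2O3: 11.79% × 1000 = 117.9 t
  SiO2: 35.62% × 1000 = 356.2 t
  TiO2: 27.73% × 1000 = 277.3 t
Verifying the oxide balance using the reported weights, per the basis as stated (sums match the target masses modulo rounding of the values):
  Al2O3: 230.2·0.003000 = 0.6906 t (target 0.6906 t)
  SrO: 53.59·0.6986 = 37.44 t (target 37.44 t)
  MgO: 201.2·0.3177 + 306.3·0.4782 = 210.4 t (target 210.4 t)
  B2O3: 210.4·0.5604 = 117.9 t (target 117.9 t)
  SiO2: 201.2·0.6320 + 230.2·0.9951 = 356.2 t (target 356.2 t)
  TiO2: 280.1·0.9900 = 277.3 t (target 277.3 t)
Glass-mass bookkeeping: net batch after ignition = 1000 t (summing oxide targets gives 999.9 t; basis as stated: 1000 t — gaps are rounding artifacts).
Batch grand total — Σ batch = 1282 t; ignition loss, Σ(batch × LOI) = 281.8 t; as yield: glass ÷ batch → 78.01%.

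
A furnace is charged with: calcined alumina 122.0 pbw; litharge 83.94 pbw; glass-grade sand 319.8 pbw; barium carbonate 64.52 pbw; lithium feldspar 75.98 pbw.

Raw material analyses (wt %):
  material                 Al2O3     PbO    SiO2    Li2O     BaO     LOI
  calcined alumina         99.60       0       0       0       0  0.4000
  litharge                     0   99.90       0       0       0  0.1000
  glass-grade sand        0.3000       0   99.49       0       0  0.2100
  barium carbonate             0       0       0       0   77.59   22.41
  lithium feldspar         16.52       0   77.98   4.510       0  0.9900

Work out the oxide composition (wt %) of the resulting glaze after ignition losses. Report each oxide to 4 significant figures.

Glass mass = 649.8 pbw (batch 666.2 − LOI 16.45).
Composition: Al2O3 20.78%, PbO 12.91%, SiO2 58.08%, Li2O 0.5274%, BaO 7.704%

The whole derivation carries full precision at each step. The intermediate values are printed rounded to four significant figures alongside each step; each reported figure is rounded only once; the derived quantities are recomputed using the weight values on 649.8 pbw of glass in full precision (five oxide percentages, totals, glass mass, ignition loss, yield), as written in question or answer.
Oxide masses out of the charge:
  Al2O3: 122.0·0.9960 + 319.8·0.003000 + 75.98·0.1652 = 135.0 pbw
  PbO: 83.94·0.9990 = 83.86 pbw
  SiO2: 319.8·0.9949 + 75.98·0.7798 = 377.4 pbw
  Li2O: 75.98·0.04510 = 3.427 pbw
  BaO: 64.52·0.7759 = 50.06 pbw
LOI: 122.0·0.004000 + 83.94·0.001000 + 319.8·0.002100 + 64.52·0.2241 + 75.98·0.009900 = 16.45 pbw
Glass mass = batch − LOI = 666.2 − 16.45 = 649.8 pbw (consistent with Σ oxide mass)
each wt % is 100 × oxide ÷ glass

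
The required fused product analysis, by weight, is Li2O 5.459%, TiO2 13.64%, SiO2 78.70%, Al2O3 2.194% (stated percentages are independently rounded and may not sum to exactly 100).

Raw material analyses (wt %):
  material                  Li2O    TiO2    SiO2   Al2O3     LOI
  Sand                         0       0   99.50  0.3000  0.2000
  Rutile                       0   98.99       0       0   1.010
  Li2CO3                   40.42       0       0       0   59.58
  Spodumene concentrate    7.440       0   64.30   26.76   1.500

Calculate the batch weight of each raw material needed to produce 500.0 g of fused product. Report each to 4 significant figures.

Batch per 500.0 g fused product:
  Sand: 371.7 g
  Rutile: 68.90 g
  Li2CO3: 60.75 g
  Spodumene concentrate: 36.83 g
Total batch = 538.2 g; LOI loss = 38.19 g; yield = 92.90%

Rounding to four significant figures governs each working value as displayed — the working math carries exact precision at all times. Every reported value is rounded only once. The derived quantities (ignition loss, yield, the four compositions, net glass mass, totals) are recomputed from the batch weights per 500.0 g of glass in exact precision as quoted within problem or answer.
Target oxide masses per 500.0 g fused product:
  Li2O: 5.459% × 500.0 = 27.30 g
  TiO2: 13.64% × 500.0 = 68.20 g
  SiO2: 78.70% × 500.0 = 393.5 g
  Al2O3: 2.194% × 500.0 = 10.97 g
Checking each oxide sum with the batch weights as given, versus the basis set out (every target is met by its sum modulo rounding of the values):
  Li2O: 60.75·0.4042 + 36.83·0.07440 = 27.30 g (target 27.30 g)
  TiO2: 68.90·0.9899 = 68.20 g (target 68.20 g)
  SiO2: 371.7·0.9950 + 36.83·0.6430 = 393.5 g (target 393.5 g)
  Al2O3: 371.7·0.003000 + 36.83·0.2676 = 10.97 g (target 10.97 g)
Glass mass check: whole batch net of LOI = 500.0 g (oxide target masses add up to 500.0 g; stated basis 500.0 g — differing by rounding only).
Summing the batch: Σ batch = 538.2 g; LOI loss = Σ batch·LOI = 38.19 g; yield = glass ÷ total batch = 92.90%.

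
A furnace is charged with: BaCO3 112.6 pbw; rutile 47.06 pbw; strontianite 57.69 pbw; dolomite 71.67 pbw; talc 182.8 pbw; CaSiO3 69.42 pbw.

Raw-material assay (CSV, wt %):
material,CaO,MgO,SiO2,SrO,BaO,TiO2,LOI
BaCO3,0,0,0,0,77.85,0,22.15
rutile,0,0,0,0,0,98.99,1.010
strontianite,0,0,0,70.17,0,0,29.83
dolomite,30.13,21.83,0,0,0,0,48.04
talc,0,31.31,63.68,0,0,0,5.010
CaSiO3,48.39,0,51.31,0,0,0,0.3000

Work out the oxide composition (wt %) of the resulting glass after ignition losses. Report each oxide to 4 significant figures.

Intermediates are shown, with 4-significant-figure rounding, in the printout; the working math carries full float precision from first step to last. Exactly one rounding is applied to every reported result. Derived quantities are recomputed from the batch weights at 454.8 pbw of glass in full precision (yield, ignition loss, glass mass, totals, six oxide percentages), as they appear in the problem or the answer.
Per-oxide mass from batch:
  CaO: 71.67·0.3013 + 69.42·0.4839 = 55.19 pbw
  MgO: 71.67·0.2183 + 182.8·0.3131 = 72.88 pbw
  SiO2: 182.8·0.6368 + 69.42·0.5131 = 152.0 pbw
  SrO: 57.69·0.7017 = 40.48 pbw
  BaO: 112.6·0.7785 = 87.66 pbw
  TiO2: 47.06·0.9899 = 46.58 pbw
LOI: 112.6·0.2215 + 47.06·0.01010 + 57.69·0.2983 + 71.67·0.4804 + 182.8·0.05010 + 69.42·0.003000 = 86.42 pbw
Resulting glass, batch − LOI: 541.2 − 86.42 = 454.8 pbw (matching Σ of the oxides)
wt % = 100 × oxide mass / glass mass

Glass mass = 454.8 pbw (batch 541.2 − LOI 86.42).
Composition: CaO 12.13%, MgO 16.02%, SiO2 33.43%, SrO 8.900%, BaO 19.27%, TiO2 10.24%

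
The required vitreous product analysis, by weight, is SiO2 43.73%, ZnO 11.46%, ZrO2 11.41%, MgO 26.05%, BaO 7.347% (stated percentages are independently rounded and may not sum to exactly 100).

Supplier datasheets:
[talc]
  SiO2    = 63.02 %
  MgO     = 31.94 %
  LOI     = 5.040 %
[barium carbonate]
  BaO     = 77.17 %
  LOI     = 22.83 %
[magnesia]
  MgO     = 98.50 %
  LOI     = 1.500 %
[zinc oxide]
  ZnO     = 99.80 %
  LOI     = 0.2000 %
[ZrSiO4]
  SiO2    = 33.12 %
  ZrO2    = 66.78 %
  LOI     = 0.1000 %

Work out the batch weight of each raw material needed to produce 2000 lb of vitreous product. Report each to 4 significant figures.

Every computation holds full float precision in every operation; values along the way are shown (rounded to four significant figures) in the printout. A single rounding yields every reported number. All derived quantities are re-derived at exact precision (net glass mass, the totals, the yield, five oxide percentages, LOI) using the weight values on 2000 lb of glass, as set out in problem or answer.
Target oxide masses per 2000 lb vitreous product:
  SiO2: 43.73% × 2000 = 874.6 lb
  ZnO: 11.46% × 2000 = 229.2 lb
  ZrO2: 11.41% × 2000 = 228.2 lb
  MgO: 26.05% × 2000 = 521.0 lb
  BaO: 7.347% × 2000 = 146.9 lb
Sums-versus-targets review given the weights on record, relative to the basis at hand (sum by sum, the targets are met modulo rounding of the values):
  SiO2: 1208·0.6302 + 341.7·0.3312 = 874.5 lb (target 874.6 lb)
  ZnO: 229.7·0.9980 = 229.2 lb (target 229.2 lb)
  ZrO2: 341.7·0.6678 = 228.2 lb (target 228.2 lb)
  MgO: 1208·0.3194 + 137.2·0.9850 = 521.0 lb (target 521.0 lb)
  BaO: 190.4·0.7717 = 146.9 lb (target 146.9 lb)
Glass mass check: Σ batch − LOI loss = 2000 lb (oxide target masses add up to 2000 lb; against the stated basis, 2000 lb — deltas are rounding alone).
Batch total: Σ batch = 2107 lb; the LOI term Σ batch·LOI equals 107.2 lb; the yield ratio, glass ÷ batch: 94.91%.

Batch per 2000 lb vitreous product:
  talc: 1208 lb
  barium carbonate: 190.4 lb
  magnesia: 137.2 lb
  zinc oxide: 229.7 lb
  ZrSiO4: 341.7 lb
Total batch = 2107 lb; LOI loss = 107.2 lb; yield = 94.91%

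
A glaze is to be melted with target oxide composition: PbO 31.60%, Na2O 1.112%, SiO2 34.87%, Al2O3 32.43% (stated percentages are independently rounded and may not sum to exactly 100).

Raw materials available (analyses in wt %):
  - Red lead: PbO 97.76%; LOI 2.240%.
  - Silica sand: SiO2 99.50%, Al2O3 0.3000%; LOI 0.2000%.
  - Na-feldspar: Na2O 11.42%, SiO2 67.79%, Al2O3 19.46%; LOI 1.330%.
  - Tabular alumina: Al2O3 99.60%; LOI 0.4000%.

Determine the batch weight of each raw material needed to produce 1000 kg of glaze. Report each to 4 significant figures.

All internal work carries full float precision through the solve. Mid-chain values are displayed, rounded to 4 significant digits, when written out. Every reported value is rounded only once — all derived quantities (the four compositions, net glass mass, LOI, totals, the yield) are carried at full float precision from the weighed amounts for 1000 kg of glass precisely as stated by question or answer.
The oxide mass targets at 1000 kg glaze:
  PbO: 31.60% × 1000 = 316.0 kg
  Na2O: 1.112% × 1000 = 11.12 kg
  SiO2: 34.87% × 1000 = 348.7 kg
  Al2O3: 32.43% × 1000 = 324.3 kg
A balance pass over the oxides, working from each reported weight, relative to the basis at hand (every target is met by its sum once rounding is allowed for):
  PbO: 323.2·0.9776 = 316.0 kg (target 316.0 kg)
  Na2O: 97.37·0.1142 = 11.12 kg (target 11.12 kg)
  SiO2: 284.1·0.9950 + 97.37·0.6779 = 348.7 kg (target 348.7 kg)
  Al2O3: 284.1·0.003000 + 97.37·0.1946 + 305.7·0.9960 = 324.3 kg (target 324.3 kg)
Auditing the glass mass value: Σ batch − LOI loss = 1000 kg (per-oxide target masses sum to 1000 kg; the stated basis being 1000 kg — gaps are rounding artifacts).
Batch total: Σ batch = 1010 kg; the LOI term Σ batch·LOI equals 10.33 kg; yield = glass ÷ total batch = 98.98%.

Batch per 1000 kg glaze:
  Red lead: 323.2 kg
  Silica sand: 284.1 kg
  Na-feldspar: 97.37 kg
  Tabular alumina: 305.7 kg
Total batch = 1010 kg; LOI loss = 10.33 kg; yield = 98.98%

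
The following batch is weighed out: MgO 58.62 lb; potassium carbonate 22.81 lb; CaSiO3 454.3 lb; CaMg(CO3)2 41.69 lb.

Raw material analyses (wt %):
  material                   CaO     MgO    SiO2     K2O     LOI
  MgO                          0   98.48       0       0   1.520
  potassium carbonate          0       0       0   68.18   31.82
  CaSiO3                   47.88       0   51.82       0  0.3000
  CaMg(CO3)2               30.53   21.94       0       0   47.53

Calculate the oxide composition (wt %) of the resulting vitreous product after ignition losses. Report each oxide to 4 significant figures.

The whole derivation carries full float precision from first step to last; values along the way appear (rounded to four significant figures) within the worked lines. Every reported figure includes exactly one rounding. Derived quantities (ignition loss, the yield, net glass mass, totals, four oxide percentages) are re-derived in exact precision using the weight values at 548.1 lb of glass as they appear in question or answer.
Per-oxide mass from batch:
  CaO: 454.3·0.4788 + 41.69·0.3053 = 230.2 lb
  MgO: 58.62·0.9848 + 41.69·0.2194 = 66.88 lb
  SiO2: 454.3·0.5182 = 235.4 lb
  K2O: 22.81·0.6818 = 15.55 lb
LOI: 58.62·0.01520 + 22.81·0.3182 + 454.3·0.003000 + 41.69·0.4753 = 29.33 lb
Resulting glass, batch − LOI: 577.4 − 29.33 = 548.1 lb (= Σ oxide masses)
wt % = 100 × oxide mass / glass mass

Glass mass = 548.1 lb (batch 577.4 − LOI 29.33).
Composition: CaO 42.01%, MgO 12.20%, SiO2 42.95%, K2O 2.837%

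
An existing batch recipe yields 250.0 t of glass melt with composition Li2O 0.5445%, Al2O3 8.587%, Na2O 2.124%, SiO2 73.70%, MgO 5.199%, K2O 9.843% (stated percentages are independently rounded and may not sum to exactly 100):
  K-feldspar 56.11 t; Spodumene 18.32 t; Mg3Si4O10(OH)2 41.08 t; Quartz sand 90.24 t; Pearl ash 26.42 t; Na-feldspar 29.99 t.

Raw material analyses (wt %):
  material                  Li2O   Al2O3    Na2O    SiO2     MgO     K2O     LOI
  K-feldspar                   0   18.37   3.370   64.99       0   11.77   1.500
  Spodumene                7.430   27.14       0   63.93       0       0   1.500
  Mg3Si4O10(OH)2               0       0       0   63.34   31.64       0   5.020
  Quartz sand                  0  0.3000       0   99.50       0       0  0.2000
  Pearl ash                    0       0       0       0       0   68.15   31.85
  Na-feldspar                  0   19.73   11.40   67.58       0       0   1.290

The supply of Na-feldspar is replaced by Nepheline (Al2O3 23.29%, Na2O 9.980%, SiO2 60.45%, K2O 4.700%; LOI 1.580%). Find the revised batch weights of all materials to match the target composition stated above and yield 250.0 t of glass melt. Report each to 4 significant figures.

Working values are printed rounded off to 4 significant digits in the working; each numeric step carries full float precision in all steps. A single rounding yields each reported result. All derived quantities, including net glass mass, ignition loss, the yield, the six compositions, the totals, are recomputed using the weight values for 250.0 t of glass at exact precision exactly as shown in the problem or the answer.
Oxide-by-oxide targets in 250.0 t glass melt:
  Li2O: 0.5445% × 250.0 = 1.361 t
  Al2O3: 8.587% × 250.0 = 21.47 t
  Na2O: 2.124% × 250.0 = 5.310 t
  SiO2: 73.70% × 250.0 = 184.2 t
  MgO: 5.199% × 250.0 = 13.00 t
  K2O: 9.843% × 250.0 = 24.61 t
Mass-balance tally per oxide from the weights as reported, versus the basis set out (sums match the target masses given rounding of the digits):
  Li2O: 18.32·0.07430 = 1.361 t (target 1.361 t)
  Al2O3: 36.24·0.1837 + 18.32·0.2714 + 98.69·0.003000 + 40.97·0.2329 = 21.47 t (target 21.47 t)
  Na2O: 36.24·0.03370 + 40.97·0.09980 = 5.310 t (target 5.310 t)
  SiO2: 36.24·0.6499 + 18.32·0.6393 + 41.08·0.6334 + 98.69·0.9950 + 40.97·0.6045 = 184.2 t (target 184.2 t)
  MgO: 41.08·0.3164 = 13.00 t (target 13.00 t)
  K2O: 36.24·0.1177 + 27.02·0.6815 + 40.97·0.04700 = 24.61 t (target 24.61 t)
Consistency of the glass mass: whole batch net of LOI = 250.0 t (targets for the oxides total 250.0 t; versus the stated basis of 250.0 t — gaps are rounding artifacts).
Total batch = Σ batch = 262.3 t; the LOI term Σ batch·LOI equals 12.33 t; yield, glass over the total, = 95.30%.

Revised batch per 250.0 t glass melt:
  K-feldspar: 36.24 t
  Spodumene: 18.32 t
  Mg3Si4O10(OH)2: 41.08 t
  Quartz sand: 98.69 t
  Pearl ash: 27.02 t
  Nepheline: 40.97 t
Total batch = 262.3 t; LOI loss = 12.33 t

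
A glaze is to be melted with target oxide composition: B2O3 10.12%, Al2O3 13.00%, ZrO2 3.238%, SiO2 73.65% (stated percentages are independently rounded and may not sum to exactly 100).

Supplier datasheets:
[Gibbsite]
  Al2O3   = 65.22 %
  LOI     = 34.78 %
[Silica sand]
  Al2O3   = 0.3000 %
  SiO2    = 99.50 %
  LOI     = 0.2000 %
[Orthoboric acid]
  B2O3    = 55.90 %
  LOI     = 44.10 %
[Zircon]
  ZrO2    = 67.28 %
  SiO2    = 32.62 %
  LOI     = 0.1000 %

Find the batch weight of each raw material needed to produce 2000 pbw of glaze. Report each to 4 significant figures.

Each numeric step maintains full float precision in all steps. In-progress results appear (rounded to four significant figures) in the working. Every reported result is rounded just once. All derived quantities (net glass mass, the four compositions, ignition loss, the yield, totals) are recomputed at full precision using the weight values at 2000 pbw of glass, exactly as printed in the problem or answer text.
Target oxide masses per 2000 pbw glaze:
  B2O3: 10.12% × 2000 = 202.4 pbw
  Al2O3: 13.00% × 2000 = 260.0 pbw
  ZrO2: 3.238% × 2000 = 64.76 pbw
  SiO2: 73.65% × 2000 = 1473 pbw
Balance tally, oxide-wise, working from each reported weight, against the basis in use (summed amounts equal target values net of answer rounding effects):
  B2O3: 362.1·0.5590 = 202.4 pbw (target 202.4 pbw)
  Al2O3: 392.0·0.6522 + 1449·0.003000 = 260.0 pbw (target 260.0 pbw)
  ZrO2: 96.25·0.6728 = 64.76 pbw (target 64.76 pbw)
  SiO2: 1449·0.9950 + 96.25·0.3262 = 1473 pbw (target 1473 pbw)
Auditing the glass mass value: the batch minus its LOI: 2000 pbw (summing oxide targets gives 2000 pbw; against the stated basis, 2000 pbw — gaps are rounding artifacts).
Batch grand total — Σ batch = 2299 pbw; Σ batch·LOI gives LOI loss = 299.0 pbw; yield, glass over the total, = 87.00%.

Batch per 2000 pbw glaze:
  Gibbsite: 392.0 pbw
  Silica sand: 1449 pbw
  Orthoboric acid: 362.1 pbw
  Zircon: 96.25 pbw
Total batch = 2299 pbw; LOI loss = 299.0 pbw; yield = 87.00%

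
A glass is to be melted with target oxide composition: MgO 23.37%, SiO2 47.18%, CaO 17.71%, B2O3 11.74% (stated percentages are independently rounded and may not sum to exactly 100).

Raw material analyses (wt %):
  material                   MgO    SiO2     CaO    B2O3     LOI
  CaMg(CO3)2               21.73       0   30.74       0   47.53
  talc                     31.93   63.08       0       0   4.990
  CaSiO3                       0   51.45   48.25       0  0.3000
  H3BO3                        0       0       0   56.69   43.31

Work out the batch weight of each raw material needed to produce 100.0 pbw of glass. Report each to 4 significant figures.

Batch per 100.0 pbw glass:
  CaMg(CO3)2: 23.61 pbw
  talc: 57.12 pbw
  CaSiO3: 21.66 pbw
  H3BO3: 20.71 pbw
Total batch = 123.1 pbw; LOI loss = 23.11 pbw; yield = 81.23%

Values along the way are displayed (rounded to 4 significant digits) on the page — the working math holds exact precision in all steps. Each reported number receives exactly one rounding. Derived quantities are carried starting from the weights on 100.0 pbw of glass at full float precision (LOI, the totals, the yield, the four compositions, glass mass) exactly as shown in the problem or the answer.
Target oxide masses per 100.0 pbw glass:
  MgO: 23.37% × 100.0 = 23.37 pbw
  SiO2: 47.18% × 100.0 = 47.18 pbw
  CaO: 17.71% × 100.0 = 17.71 pbw
  B2O3: 11.74% × 100.0 = 11.74 pbw
Balance tally, oxide-wise, using the reported weights, for the quoted basis mass (target by target, the sums agree modulo rounding of the values):
  MgO: 23.61·0.2173 + 57.12·0.3193 = 23.37 pbw (target 23.37 pbw)
  SiO2: 57.12·0.6308 + 21.66·0.5145 = 47.18 pbw (target 47.18 pbw)
  CaO: 23.61·0.3074 + 21.66·0.4825 = 17.71 pbw (target 17.71 pbw)
  B2O3: 20.71·0.5669 = 11.74 pbw (target 11.74 pbw)
Mass balance on the glass: total batch − LOI = 99.99 pbw (the Σ of target masses is 100.0 pbw; the stated basis being 100.0 pbw — any gap is answer rounding).
Adding the batch up: Σ batch = 123.1 pbw; the LOI term Σ batch·LOI equals 23.11 pbw; glass ÷ batch gives a yield of 81.23%.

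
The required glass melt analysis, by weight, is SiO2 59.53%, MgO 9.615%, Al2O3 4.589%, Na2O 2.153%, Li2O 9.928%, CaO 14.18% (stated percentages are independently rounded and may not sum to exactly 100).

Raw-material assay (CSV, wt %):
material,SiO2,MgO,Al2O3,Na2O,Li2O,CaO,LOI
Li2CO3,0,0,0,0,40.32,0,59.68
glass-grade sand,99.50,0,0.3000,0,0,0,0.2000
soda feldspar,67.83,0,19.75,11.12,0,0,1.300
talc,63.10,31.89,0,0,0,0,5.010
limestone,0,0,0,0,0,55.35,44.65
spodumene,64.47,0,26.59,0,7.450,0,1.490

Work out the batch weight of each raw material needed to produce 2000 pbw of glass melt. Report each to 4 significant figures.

Batch per 2000 pbw glass melt:
  Li2CO3: 482.9 pbw
  glass-grade sand: 516.7 pbw
  soda feldspar: 387.2 pbw
  talc: 603.0 pbw
  limestone: 512.4 pbw
  spodumene: 51.72 pbw
Total batch = 2554 pbw; LOI loss = 554.0 pbw; yield = 78.31%

The whole derivation holds full precision at every stage; working values are displayed rounded to four significant digits between the steps — a single rounding yields every reported number. Derived quantities are carried using the weight values for 2000 pbw of glass at full precision (six oxide percentages, the yield, the totals, ignition loss, glass mass) as they appear in question or answer.
Per-oxide target masses for 2000 pbw glass melt:
  SiO2: 59.53% × 2000 = 1191 pbw
  MgO: 9.615% × 2000 = 192.3 pbw
  Al2O3: 4.589% × 2000 = 91.78 pbw
  Na2O: 2.153% × 2000 = 43.06 pbw
  Li2O: 9.928% × 2000 = 198.6 pbw
  CaO: 14.18% × 2000 = 283.6 pbw
Verifying the oxide balance with the batch weights as given, for the quoted basis mass (oxide sums agree with the targets once rounding is allowed for):
  SiO2: 516.7·0.9950 + 387.2·0.6783 + 603.0·0.6310 + 51.72·0.6447 = 1191 pbw (target 1191 pbw)
  MgO: 603.0·0.3189 = 192.3 pbw (target 192.3 pbw)
  Al2O3: 516.7·0.003000 + 387.2·0.1975 + 51.72·0.2659 = 91.77 pbw (target 91.78 pbw)
  Na2O: 387.2·0.1112 = 43.06 pbw (target 43.06 pbw)
  Li2O: 482.9·0.4032 + 51.72·0.07450 = 198.6 pbw (target 198.6 pbw)
  CaO: 512.4·0.5535 = 283.6 pbw (target 283.6 pbw)
Glass-mass sanity pass: batch total minus LOI = 2000 pbw (the Σ of target masses is 2000 pbw; basis as stated: 2000 pbw — gaps are rounding artifacts).
Total batch = Σ batch = 2554 pbw; LOI removed, Σ of batch·LOI: 554.0 pbw; glass ÷ batch gives a yield of 78.31%.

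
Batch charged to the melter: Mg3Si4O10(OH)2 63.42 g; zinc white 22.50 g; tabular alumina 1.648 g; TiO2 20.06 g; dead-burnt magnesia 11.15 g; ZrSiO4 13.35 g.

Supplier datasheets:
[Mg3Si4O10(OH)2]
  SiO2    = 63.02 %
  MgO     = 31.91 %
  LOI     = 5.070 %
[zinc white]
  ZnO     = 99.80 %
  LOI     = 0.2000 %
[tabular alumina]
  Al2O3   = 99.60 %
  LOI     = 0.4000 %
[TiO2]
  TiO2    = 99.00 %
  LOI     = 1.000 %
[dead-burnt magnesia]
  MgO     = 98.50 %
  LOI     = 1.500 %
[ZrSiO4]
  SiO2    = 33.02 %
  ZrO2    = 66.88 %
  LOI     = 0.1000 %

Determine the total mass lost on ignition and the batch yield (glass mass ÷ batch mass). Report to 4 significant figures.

LOI loss = 3.648 g; glass = 128.5 g; yield = 97.24%

All arithmetic holds exact precision at all times. The intermediate values appear (rounded to four significant digits) in the printout — each reported number is rounded just once; derived quantities are computed starting from the weights at 128.5 g of glass at exact precision (glass mass, yield, the totals, six oxide percentages, ignition loss) as written in the question or the answer.
Per-material ignition loss:
  Mg3Si4O10(OH)2: 63.42 × 0.05070 = 3.215 g
  zinc white: 22.50 × 0.002000 = 0.04500 g
  tabular alumina: 1.648 × 0.004000 = 0.006592 g
  TiO2: 20.06 × 0.01000 = 0.2006 g
  dead-burnt magnesia: 11.15 × 0.01500 = 0.1673 g
  ZrSiO4: 13.35 × 0.001000 = 0.01335 g
Total LOI = 3.648 g
Glass = batch − LOI = 132.1 − 3.648 = 128.5 g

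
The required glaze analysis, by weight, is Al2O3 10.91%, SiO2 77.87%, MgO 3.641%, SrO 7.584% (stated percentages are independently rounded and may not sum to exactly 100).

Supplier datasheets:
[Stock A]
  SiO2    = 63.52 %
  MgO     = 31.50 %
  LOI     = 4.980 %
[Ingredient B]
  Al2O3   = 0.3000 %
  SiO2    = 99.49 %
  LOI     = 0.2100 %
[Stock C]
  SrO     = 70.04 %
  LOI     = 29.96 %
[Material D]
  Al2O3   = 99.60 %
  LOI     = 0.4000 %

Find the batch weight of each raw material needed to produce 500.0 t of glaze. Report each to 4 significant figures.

Batch per 500.0 t glaze:
  Stock A: 57.79 t
  Ingredient B: 354.4 t
  Stock C: 54.14 t
  Material D: 53.70 t
Total batch = 520.0 t; LOI loss = 20.06 t; yield = 96.14%

In-progress results are shown rounded to four significant figures alongside each step; the whole derivation holds exact precision all the way through; a single rounding produces each reported result; derived quantities (yield, totals, four oxide percentages, ignition loss, glass mass) are carried at full float precision using the weight values per 500.0 t of glass exactly as printed in the problem or answer text.
Target masses of each oxide per 500.0 t glaze:
  Al2O3: 10.91% × 500.0 = 54.55 t
  SiO2: 77.87% × 500.0 = 389.4 t
  MgO: 3.641% × 500.0 = 18.20 t
  SrO: 7.584% × 500.0 = 37.92 t
Per-oxide balance check given the weights on record, for the quoted basis mass (each sum matches its target mass given rounding of the digits):
  Al2O3: 354.4·0.003000 + 53.70·0.9960 = 54.55 t (target 54.55 t)
  SiO2: 57.79·0.6352 + 354.4·0.9949 = 389.3 t (target 389.4 t)
  MgO: 57.79·0.3150 = 18.20 t (target 18.20 t)
  SrO: 54.14·0.7004 = 37.92 t (target 37.92 t)
Consistency of the glass mass: total batch − LOI = 500.0 t (per-oxide target masses sum to 500.0 t; basis as stated: 500.0 t — deltas are rounding alone).
Adding the batch up: Σ batch = 520.0 t; loss to ignition Σ batch·LOI = 20.06 t; yield = glass ÷ total batch = 96.14%.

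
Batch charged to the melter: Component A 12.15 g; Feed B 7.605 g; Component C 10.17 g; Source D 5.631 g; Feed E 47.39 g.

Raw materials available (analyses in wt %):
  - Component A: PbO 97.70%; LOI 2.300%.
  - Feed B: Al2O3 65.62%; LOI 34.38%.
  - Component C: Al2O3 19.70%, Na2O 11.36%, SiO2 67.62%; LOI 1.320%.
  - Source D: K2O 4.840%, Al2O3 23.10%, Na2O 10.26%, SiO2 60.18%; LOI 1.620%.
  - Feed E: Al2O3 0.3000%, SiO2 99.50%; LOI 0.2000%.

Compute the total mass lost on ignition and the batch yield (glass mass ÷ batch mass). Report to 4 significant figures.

Every computation holds full float precision in all steps. In-progress results are shown rounded to 4 significant digits as written; exactly one rounding goes into each reported result. The derived quantities (the yield, ignition loss, the five compositions, totals, glass mass) are computed starting from the weights for 79.73 g of glass in full precision, as set out in either problem or answer.
Loss on ignition, line by line:
  Component A: 12.15 × 0.02300 = 0.2794 g
  Feed B: 7.605 × 0.3438 = 2.615 g
  Component C: 10.17 × 0.01320 = 0.1342 g
  Source D: 5.631 × 0.01620 = 0.09122 g
  Feed E: 47.39 × 0.002000 = 0.09478 g
Total LOI = 3.214 g
Glass = batch − LOI = 82.95 − 3.214 = 79.73 g

LOI loss = 3.214 g; glass = 79.73 g; yield = 96.12%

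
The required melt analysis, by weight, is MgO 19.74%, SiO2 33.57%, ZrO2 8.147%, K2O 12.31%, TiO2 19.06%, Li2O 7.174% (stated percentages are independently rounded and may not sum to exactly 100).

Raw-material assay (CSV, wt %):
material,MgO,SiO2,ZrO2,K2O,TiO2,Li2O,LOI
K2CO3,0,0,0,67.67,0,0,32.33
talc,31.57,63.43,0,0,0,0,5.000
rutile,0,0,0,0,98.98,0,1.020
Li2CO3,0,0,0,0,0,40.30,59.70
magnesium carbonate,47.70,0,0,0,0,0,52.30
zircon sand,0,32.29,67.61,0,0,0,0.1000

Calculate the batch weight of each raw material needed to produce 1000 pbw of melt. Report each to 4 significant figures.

The working math holds full precision at each step. In-progress results are shown, rounded to four significant digits, across the worked steps. Exactly one rounding lands on each reported result. The derived quantities, including the yield, glass mass, totals, the six compositions, ignition loss, are recomputed from the batch weights per 1000 pbw of glass in exact precision exactly as printed in either problem or answer.
Per-oxide target masses for 1000 pbw melt:
  MgO: 19.74% × 1000 = 197.4 pbw
  SiO2: 33.57% × 1000 = 335.7 pbw
  ZrO2: 8.147% × 1000 = 81.47 pbw
  K2O: 12.31% × 1000 = 123.1 pbw
  TiO2: 19.06% × 1000 = 190.6 pbw
  Li2O: 7.174% × 1000 = 71.74 pbw
Sums-versus-targets review from the weights as reported, relative to the basis at hand (target by target, the sums agree exact up to rounding of places):
  MgO: 467.9·0.3157 + 104.2·0.4770 = 197.4 pbw (target 197.4 pbw)
  SiO2: 467.9·0.6343 + 120.5·0.3229 = 335.7 pbw (target 335.7 pbw)
  ZrO2: 120.5·0.6761 = 81.47 pbw (target 81.47 pbw)
  K2O: 181.9·0.6767 = 123.1 pbw (target 123.1 pbw)
  TiO2: 192.6·0.9898 = 190.6 pbw (target 190.6 pbw)
  Li2O: 178.0·0.4030 = 71.73 pbw (target 71.74 pbw)
Consistency of the glass mass: Σ batch − LOI loss = 1000 pbw (targets for the oxides total 1000 pbw; basis as stated: 1000 pbw — deltas are rounding alone).
Batch total: Σ batch = 1245 pbw; LOI loss = Σ batch·LOI = 245.1 pbw; yield = glass ÷ total batch = 80.32%.

Batch per 1000 pbw melt:
  K2CO3: 181.9 pbw
  talc: 467.9 pbw
  rutile: 192.6 pbw
  Li2CO3: 178.0 pbw
  magnesium carbonate: 104.2 pbw
  zircon sand: 120.5 pbw
Total batch = 1245 pbw; LOI loss = 245.1 pbw; yield = 80.32%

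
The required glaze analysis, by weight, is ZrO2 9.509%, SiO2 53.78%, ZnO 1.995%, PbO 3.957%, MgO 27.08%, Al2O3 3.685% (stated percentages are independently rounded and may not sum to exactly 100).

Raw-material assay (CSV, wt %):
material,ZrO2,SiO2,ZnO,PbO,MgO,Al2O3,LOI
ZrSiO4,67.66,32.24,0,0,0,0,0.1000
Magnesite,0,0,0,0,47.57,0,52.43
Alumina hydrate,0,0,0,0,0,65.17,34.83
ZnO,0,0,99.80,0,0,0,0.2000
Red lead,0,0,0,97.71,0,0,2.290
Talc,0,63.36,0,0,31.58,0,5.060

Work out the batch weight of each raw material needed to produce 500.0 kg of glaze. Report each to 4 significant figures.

Batch per 500.0 kg glaze:
  ZrSiO4: 70.27 kg
  Magnesite: 26.63 kg
  Alumina hydrate: 28.27 kg
  ZnO: 9.995 kg
  Red lead: 20.25 kg
  Talc: 388.6 kg
Total batch = 544.0 kg; LOI loss = 44.03 kg; yield = 91.91%

Working values are printed rounded to 4 significant figures when written out; all arithmetic holds full precision throughout. Each reported value includes exactly one rounding — derived quantities, including the yield, ignition loss, net glass mass, the totals, six oxide percentages, are carried from the batch weights on 500.0 kg of glass in exact precision, as they appear in either problem or answer.
Per-oxide target masses for 500.0 kg glaze:
  ZrO2: 9.509% × 500.0 = 47.54 kg
  SiO2: 53.78% × 500.0 = 268.9 kg
  ZnO: 1.995% × 500.0 = 9.975 kg
  PbO: 3.957% × 500.0 = 19.78 kg
  MgO: 27.08% × 500.0 = 135.4 kg
  Al2O3: 3.685% × 500.0 = 18.42 kg
A balance pass over the oxides, applying the batch weights above, versus the basis set out (sums match the target masses inside rounding margins):
  ZrO2: 70.27·0.6766 = 47.54 kg (target 47.54 kg)
  SiO2: 70.27·0.3224 + 388.6·0.6336 = 268.9 kg (target 268.9 kg)
  ZnO: 9.995·0.9980 = 9.975 kg (target 9.975 kg)
  PbO: 20.25·0.9771 = 19.79 kg (target 19.78 kg)
  MgO: 26.63·0.4757 + 388.6·0.3158 = 135.4 kg (target 135.4 kg)
  Al2O3: 28.27·0.6517 = 18.42 kg (target 18.42 kg)
Glass-mass closure: whole batch net of LOI = 500.0 kg (the targets, summed, come to 500.0 kg; basis as stated: 500.0 kg — any gap is answer rounding).
Whole-batch sum: Σ batch = 544.0 kg; the LOI term Σ batch·LOI equals 44.03 kg; yield: glass divided by total = 91.91%.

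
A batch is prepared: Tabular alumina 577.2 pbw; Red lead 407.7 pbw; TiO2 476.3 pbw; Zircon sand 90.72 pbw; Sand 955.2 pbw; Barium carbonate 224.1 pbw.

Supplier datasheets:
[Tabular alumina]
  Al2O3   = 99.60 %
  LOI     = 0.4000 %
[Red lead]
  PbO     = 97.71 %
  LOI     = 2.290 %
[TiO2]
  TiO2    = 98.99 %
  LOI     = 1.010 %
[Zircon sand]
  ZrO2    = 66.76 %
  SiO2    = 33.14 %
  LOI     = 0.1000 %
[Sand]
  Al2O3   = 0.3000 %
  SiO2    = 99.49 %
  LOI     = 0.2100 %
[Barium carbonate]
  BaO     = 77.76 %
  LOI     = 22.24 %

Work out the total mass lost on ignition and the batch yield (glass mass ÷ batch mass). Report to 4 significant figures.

The whole derivation carries exact precision at each step; rounding to 4 significant digits extends to each working value as shown. Every reported number sees exactly one rounding; all derived quantities, including the totals, the six compositions, ignition loss, net glass mass, the yield, are re-derived from the batch weights for 2663 pbw of glass at full precision as written in the problem or the answer.
Loss on ignition, line by line:
  Tabular alumina: 577.2 × 0.004000 = 2.309 pbw
  Red lead: 407.7 × 0.02290 = 9.336 pbw
  TiO2: 476.3 × 0.01010 = 4.811 pbw
  Zircon sand: 90.72 × 0.001000 = 0.09072 pbw
  Sand: 955.2 × 0.002100 = 2.006 pbw
  Barium carbonate: 224.1 × 0.2224 = 49.84 pbw
Total LOI = 68.39 pbw
Glass = batch − LOI = 2731 − 68.39 = 2663 pbw

LOI loss = 68.39 pbw; glass = 2663 pbw; yield = 97.50%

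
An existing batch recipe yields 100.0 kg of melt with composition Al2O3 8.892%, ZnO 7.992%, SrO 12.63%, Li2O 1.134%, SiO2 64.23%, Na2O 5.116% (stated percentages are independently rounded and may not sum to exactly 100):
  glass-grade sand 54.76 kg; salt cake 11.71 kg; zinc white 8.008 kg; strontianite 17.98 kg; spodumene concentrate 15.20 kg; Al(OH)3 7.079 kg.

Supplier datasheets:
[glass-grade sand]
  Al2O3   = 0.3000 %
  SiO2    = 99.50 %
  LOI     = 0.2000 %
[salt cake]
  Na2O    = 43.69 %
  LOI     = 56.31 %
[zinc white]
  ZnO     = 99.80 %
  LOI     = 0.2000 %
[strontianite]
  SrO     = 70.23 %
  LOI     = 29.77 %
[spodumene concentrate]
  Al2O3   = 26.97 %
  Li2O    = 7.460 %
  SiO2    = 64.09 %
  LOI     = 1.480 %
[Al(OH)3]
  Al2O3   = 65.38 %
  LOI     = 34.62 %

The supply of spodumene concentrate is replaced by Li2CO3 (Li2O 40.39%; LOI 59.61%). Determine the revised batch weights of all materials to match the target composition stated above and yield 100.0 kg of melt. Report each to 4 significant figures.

The whole derivation maintains full precision through the solve; mid-chain values are shown rounded to four significant figures across the worked steps; each reported figure receives exactly one rounding — derived quantities (yield, totals, the six compositions, ignition loss, glass mass) are re-derived in full precision from the batch weights at 100.0 kg of glass precisely as stated by the problem or the answer.
Target masses of each oxide per 100.0 kg melt:
  Al2O3: 8.892% × 100.0 = 8.892 kg
  ZnO: 7.992% × 100.0 = 7.992 kg
  SrO: 12.63% × 100.0 = 12.63 kg
  Li2O: 1.134% × 100.0 = 1.134 kg
  SiO2: 64.23% × 100.0 = 64.23 kg
  Na2O: 5.116% × 100.0 = 5.116 kg
Checking each oxide sum given the weights on record, relative to the basis at hand (oxide sums agree with the targets modulo rounding of the values):
  Al2O3: 64.55·0.003000 + 13.30·0.6538 = 8.889 kg (target 8.892 kg)
  ZnO: 8.008·0.9980 = 7.992 kg (target 7.992 kg)
  SrO: 17.98·0.7023 = 12.63 kg (target 12.63 kg)
  Li2O: 2.808·0.4039 = 1.134 kg (target 1.134 kg)
  SiO2: 64.55·0.9950 = 64.23 kg (target 64.23 kg)
  Na2O: 11.71·0.4369 = 5.116 kg (target 5.116 kg)
Mass balance on the glass: total charge less LOI = 99.99 kg (the Σ of target masses is 99.99 kg; the stated basis being 100.0 kg — a pure rounding effect).
Summing the batch: Σ batch = 118.4 kg; loss to ignition Σ batch·LOI = 18.37 kg; yield = glass ÷ total batch = 84.48%.

Revised batch per 100.0 kg melt:
  glass-grade sand: 64.55 kg
  salt cake: 11.71 kg
  zinc white: 8.008 kg
  strontianite: 17.98 kg
  Li2CO3: 2.808 kg
  Al(OH)3: 13.30 kg
Total batch = 118.4 kg; LOI loss = 18.37 kg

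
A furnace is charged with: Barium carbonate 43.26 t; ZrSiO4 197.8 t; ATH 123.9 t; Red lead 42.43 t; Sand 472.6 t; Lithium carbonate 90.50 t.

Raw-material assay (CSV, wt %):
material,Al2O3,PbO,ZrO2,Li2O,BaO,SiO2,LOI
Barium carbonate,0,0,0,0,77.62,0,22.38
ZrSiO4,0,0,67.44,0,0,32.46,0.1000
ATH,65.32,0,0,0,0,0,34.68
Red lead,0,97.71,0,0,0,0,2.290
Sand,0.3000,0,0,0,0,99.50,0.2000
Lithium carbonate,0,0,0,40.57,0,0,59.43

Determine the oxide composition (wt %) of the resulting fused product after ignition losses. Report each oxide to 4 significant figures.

Rounding to four significant digits extends to each working value as displayed; every computation carries exact precision all the way through — each reported number sees exactly one rounding — derived quantities (the yield, glass mass, the six compositions, the totals, ignition loss) are carried in full precision from the batch weights per 861.9 t of glass, as written in the problem or answer text.
Oxide-by-oxide delivered mass:
  Al2O3: 123.9·0.6532 + 472.6·0.003000 = 82.35 t
  PbO: 42.43·0.9771 = 41.46 t
  ZrO2: 197.8·0.6744 = 133.4 t
  Li2O: 90.50·0.4057 = 36.72 t
  BaO: 43.26·0.7762 = 33.58 t
  SiO2: 197.8·0.3246 + 472.6·0.9950 = 534.4 t
LOI: 43.26·0.2238 + 197.8·0.001000 + 123.9·0.3468 + 42.43·0.02290 + 472.6·0.002000 + 90.50·0.5943 = 108.5 t
Net of LOI, the glass mass = 970.5 − 108.5 = 861.9 t (= the summed oxide contributions)
wt % = oxide mass / glass mass × 100

Glass mass = 861.9 t (batch 970.5 − LOI 108.5).
Composition: Al2O3 9.554%, PbO 4.810%, ZrO2 15.48%, Li2O 4.260%, BaO 3.896%, SiO2 62.00%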